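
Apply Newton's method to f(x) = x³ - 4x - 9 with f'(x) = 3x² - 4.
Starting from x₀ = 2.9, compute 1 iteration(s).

f(x) = x³ - 4x - 9
f'(x) = 3x² - 4
x₀ = 2.9

Newton-Raphson formula: x_{n+1} = x_n - f(x_n)/f'(x_n)

Iteration 1:
  f(2.900000) = 3.789000
  f'(2.900000) = 21.230000
  x_1 = 2.900000 - 3.789000/21.230000 = 2.721526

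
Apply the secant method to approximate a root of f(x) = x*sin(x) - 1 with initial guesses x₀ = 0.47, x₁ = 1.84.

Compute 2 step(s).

f(x) = x*sin(x) - 1
x₀ = 0.47, x₁ = 1.84

Secant formula: x_{n+1} = x_n - f(x_n)(x_n - x_{n-1})/(f(x_n) - f(x_{n-1}))

Iteration 1:
  f(0.470000) = -0.787143
  f(1.840000) = 0.773729
  x_2 = 1.840000 - 0.773729×(1.840000 - 0.470000)/(0.773729 - (-0.787143))
       = 1.160887
Iteration 2:
  f(1.840000) = 0.773729
  f(1.160887) = 0.064716
  x_3 = 1.160887 - 0.064716×(1.160887 - 1.840000)/(0.064716 - 0.773729)
       = 1.098901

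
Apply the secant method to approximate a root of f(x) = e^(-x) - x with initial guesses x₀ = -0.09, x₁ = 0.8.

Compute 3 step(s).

f(x) = e^(-x) - x
x₀ = -0.09, x₁ = 0.8

Secant formula: x_{n+1} = x_n - f(x_n)(x_n - x_{n-1})/(f(x_n) - f(x_{n-1}))

Iteration 1:
  f(-0.090000) = 1.184174
  f(0.800000) = -0.350671
  x_2 = 0.800000 - (-0.350671)×(0.800000 - (-0.090000))/(-0.350671 - 1.184174)
       = 0.596659
Iteration 2:
  f(0.800000) = -0.350671
  f(0.596659) = -0.046010
  x_3 = 0.596659 - (-0.046010)×(0.596659 - 0.800000)/(-0.046010 - (-0.350671))
       = 0.565950
Iteration 3:
  f(0.596659) = -0.046010
  f(0.565950) = 0.001871
  x_4 = 0.565950 - 0.001871×(0.565950 - 0.596659)/(0.001871 - (-0.046010))
       = 0.567150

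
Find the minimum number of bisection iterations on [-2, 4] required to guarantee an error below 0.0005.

We need (b-a)/2^n ≤ 0.0005
(4 - (-2))/2^n ≤ 0.0005
6/2^n ≤ 0.0005
2^n ≥ 12000
n ≥ log₂(12000) = 13.55
n ≥ 14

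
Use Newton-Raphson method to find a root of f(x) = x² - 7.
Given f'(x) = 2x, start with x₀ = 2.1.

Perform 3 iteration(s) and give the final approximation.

f(x) = x² - 7
f'(x) = 2x
x₀ = 2.1

Newton-Raphson formula: x_{n+1} = x_n - f(x_n)/f'(x_n)

Iteration 1:
  f(2.100000) = -2.590000
  f'(2.100000) = 4.200000
  x_1 = 2.100000 - (-2.590000)/4.200000 = 2.716667
Iteration 2:
  f(2.716667) = 0.380278
  f'(2.716667) = 5.433333
  x_2 = 2.716667 - 0.380278/5.433333 = 2.646677
Iteration 3:
  f(2.646677) = 0.004899
  f'(2.646677) = 5.293354
  x_3 = 2.646677 - 0.004899/5.293354 = 2.645751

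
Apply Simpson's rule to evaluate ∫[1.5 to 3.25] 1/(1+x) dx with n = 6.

f(x) = 1/(1+x)
a = 1.5, b = 3.25, n = 6
h = (b - a)/n = 0.291667

Simpson's rule: (h/3)[f(x₀) + 4f(x₁) + 2f(x₂) + ... + f(xₙ)]

x_0 = 1.5000, f(x_0) = 0.400000, coefficient = 1
x_1 = 1.7917, f(x_1) = 0.358209, coefficient = 4
x_2 = 2.0833, f(x_2) = 0.324324, coefficient = 2
x_3 = 2.3750, f(x_3) = 0.296296, coefficient = 4
x_4 = 2.6667, f(x_4) = 0.272727, coefficient = 2
x_5 = 2.9583, f(x_5) = 0.252632, coefficient = 4
x_6 = 3.2500, f(x_6) = 0.235294, coefficient = 1

I ≈ (0.291667/3) × 5.457945 = 0.530634
Exact value: 0.530628
Error: 0.000005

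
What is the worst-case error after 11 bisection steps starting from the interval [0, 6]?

Bisection error bound: |error| ≤ (b-a)/2^n
|error| ≤ (6 - 0)/2^11 = 6/2^11
|error| ≤ 0.0029296875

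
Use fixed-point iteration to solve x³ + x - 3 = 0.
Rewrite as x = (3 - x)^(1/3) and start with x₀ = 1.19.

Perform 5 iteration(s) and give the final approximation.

Equation: x³ + x - 3 = 0
Fixed-point form: x = (3 - x)^(1/3)
x₀ = 1.19

x_1 = g(1.190000) = 1.218689
x_2 = g(1.218689) = 1.212216
x_3 = g(1.212216) = 1.213682
x_4 = g(1.213682) = 1.213350
x_5 = g(1.213350) = 1.213426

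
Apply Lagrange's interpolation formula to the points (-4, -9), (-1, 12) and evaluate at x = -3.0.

Lagrange interpolation formula:
P(x) = Σ yᵢ × Lᵢ(x)
where Lᵢ(x) = Π_{j≠i} (x - xⱼ)/(xᵢ - xⱼ)

L_0(-3.0) = (-3.0 - (-1))/(-4 - (-1)) = 0.666667
L_1(-3.0) = (-3.0 - (-4))/(-1 - (-4)) = 0.333333

P(-3.0) = (-9)×L_0(-3.0) + 12×L_1(-3.0)
P(-3.0) = -2.000000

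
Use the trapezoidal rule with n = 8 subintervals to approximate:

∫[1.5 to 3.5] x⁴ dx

f(x) = x⁴
a = 1.5, b = 3.5, n = 8
h = (b - a)/n = 0.250000

Trapezoidal rule: (h/2)[f(x₀) + 2f(x₁) + 2f(x₂) + ... + f(xₙ)]

x_0 = 1.5000, f(x_0) = 5.062500, coefficient = 1
x_1 = 1.7500, f(x_1) = 9.378906, coefficient = 2
x_2 = 2.0000, f(x_2) = 16.000000, coefficient = 2
x_3 = 2.2500, f(x_3) = 25.628906, coefficient = 2
x_4 = 2.5000, f(x_4) = 39.062500, coefficient = 2
x_5 = 2.7500, f(x_5) = 57.191406, coefficient = 2
x_6 = 3.0000, f(x_6) = 81.000000, coefficient = 2
x_7 = 3.2500, f(x_7) = 111.566406, coefficient = 2
x_8 = 3.5000, f(x_8) = 150.062500, coefficient = 1

I ≈ (0.250000/2) × 834.781250 = 104.347656
Exact value: 103.525000
Error: 0.822656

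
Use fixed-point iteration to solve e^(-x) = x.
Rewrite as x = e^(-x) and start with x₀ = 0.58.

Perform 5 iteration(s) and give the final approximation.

Equation: e^(-x) = x
Fixed-point form: x = e^(-x)
x₀ = 0.58

x_1 = g(0.580000) = 0.559898
x_2 = g(0.559898) = 0.571267
x_3 = g(0.571267) = 0.564809
x_4 = g(0.564809) = 0.568469
x_5 = g(0.568469) = 0.566392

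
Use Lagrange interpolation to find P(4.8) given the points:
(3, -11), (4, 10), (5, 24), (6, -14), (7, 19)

Lagrange interpolation formula:
P(x) = Σ yᵢ × Lᵢ(x)
where Lᵢ(x) = Π_{j≠i} (x - xⱼ)/(xᵢ - xⱼ)

L_0(4.8) = (4.8 - 4)/(3 - 4) × (4.8 - 5)/(3 - 5) × (4.8 - 6)/(3 - 6) × (4.8 - 7)/(3 - 7) = -0.017600
L_1(4.8) = (4.8 - 3)/(4 - 3) × (4.8 - 5)/(4 - 5) × (4.8 - 6)/(4 - 6) × (4.8 - 7)/(4 - 7) = 0.158400
L_2(4.8) = (4.8 - 3)/(5 - 3) × (4.8 - 4)/(5 - 4) × (4.8 - 6)/(5 - 6) × (4.8 - 7)/(5 - 7) = 0.950400
L_3(4.8) = (4.8 - 3)/(6 - 3) × (4.8 - 4)/(6 - 4) × (4.8 - 5)/(6 - 5) × (4.8 - 7)/(6 - 7) = -0.105600
L_4(4.8) = (4.8 - 3)/(7 - 3) × (4.8 - 4)/(7 - 4) × (4.8 - 5)/(7 - 5) × (4.8 - 6)/(7 - 6) = 0.014400

P(4.8) = (-11)×L_0(4.8) + 10×L_1(4.8) + 24×L_2(4.8) + (-14)×L_3(4.8) + 19×L_4(4.8)
P(4.8) = 26.339200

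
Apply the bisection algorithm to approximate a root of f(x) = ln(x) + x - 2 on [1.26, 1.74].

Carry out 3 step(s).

f(x) = ln(x) + x - 2
Initial interval: [1.26, 1.74]

Iteration 1:
  c_1 = (1.260000 + 1.740000)/2 = 1.500000
  f(c_1) = f(1.500000) = -0.094535
  f(a) × f(c) ≥ 0, new interval: [1.500000, 1.740000]
Iteration 2:
  c_2 = (1.500000 + 1.740000)/2 = 1.620000
  f(c_2) = f(1.620000) = 0.102426
  f(a) × f(c) < 0, new interval: [1.500000, 1.620000]
Iteration 3:
  c_3 = (1.500000 + 1.620000)/2 = 1.560000
  f(c_3) = f(1.560000) = 0.004686
  f(a) × f(c) < 0, new interval: [1.500000, 1.560000]

After 3 iteration(s), the approximation is c_3 = 1.560000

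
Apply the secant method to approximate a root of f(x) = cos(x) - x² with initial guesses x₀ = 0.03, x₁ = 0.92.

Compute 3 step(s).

f(x) = cos(x) - x²
x₀ = 0.03, x₁ = 0.92

Secant formula: x_{n+1} = x_n - f(x_n)(x_n - x_{n-1})/(f(x_n) - f(x_{n-1}))

Iteration 1:
  f(0.030000) = 0.998650
  f(0.920000) = -0.240580
  x_2 = 0.920000 - (-0.240580)×(0.920000 - 0.030000)/(-0.240580 - 0.998650)
       = 0.747218
Iteration 2:
  f(0.920000) = -0.240580
  f(0.747218) = 0.175247
  x_3 = 0.747218 - 0.175247×(0.747218 - 0.920000)/(0.175247 - (-0.240580))
       = 0.820036
Iteration 3:
  f(0.747218) = 0.175247
  f(0.820036) = 0.009736
  x_4 = 0.820036 - 0.009736×(0.820036 - 0.747218)/(0.009736 - 0.175247)
       = 0.824319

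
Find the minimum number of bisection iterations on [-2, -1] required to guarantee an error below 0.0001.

We need (b-a)/2^n ≤ 0.0001
(-1 - (-2))/2^n ≤ 0.0001
1/2^n ≤ 0.0001
2^n ≥ 10000
n ≥ log₂(10000) = 13.29
n ≥ 14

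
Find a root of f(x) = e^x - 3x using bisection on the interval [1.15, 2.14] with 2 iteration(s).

f(x) = e^x - 3x
Initial interval: [1.15, 2.14]

Iteration 1:
  c_1 = (1.150000 + 2.140000)/2 = 1.645000
  f(c_1) = f(1.645000) = 0.246010
  f(a) × f(c) < 0, new interval: [1.150000, 1.645000]
Iteration 2:
  c_2 = (1.150000 + 1.645000)/2 = 1.397500
  f(c_2) = f(1.397500) = -0.147425
  f(a) × f(c) ≥ 0, new interval: [1.397500, 1.645000]

After 2 iteration(s), the approximation is c_2 = 1.397500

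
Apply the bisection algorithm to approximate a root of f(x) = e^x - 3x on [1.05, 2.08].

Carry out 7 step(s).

f(x) = e^x - 3x
Initial interval: [1.05, 2.08]

Iteration 1:
  c_1 = (1.050000 + 2.080000)/2 = 1.565000
  f(c_1) = f(1.565000) = 0.087675
  f(a) × f(c) < 0, new interval: [1.050000, 1.565000]
Iteration 2:
  c_2 = (1.050000 + 1.565000)/2 = 1.307500
  f(c_2) = f(1.307500) = -0.225580
  f(a) × f(c) ≥ 0, new interval: [1.307500, 1.565000]
Iteration 3:
  c_3 = (1.307500 + 1.565000)/2 = 1.436250
  f(c_3) = f(1.436250) = -0.103852
  f(a) × f(c) ≥ 0, new interval: [1.436250, 1.565000]
Iteration 4:
  c_4 = (1.436250 + 1.565000)/2 = 1.500625
  f(c_4) = f(1.500625) = -0.017384
  f(a) × f(c) ≥ 0, new interval: [1.500625, 1.565000]
Iteration 5:
  c_5 = (1.500625 + 1.565000)/2 = 1.532812
  f(c_5) = f(1.532812) = 0.032746
  f(a) × f(c) < 0, new interval: [1.500625, 1.532812]
Iteration 6:
  c_6 = (1.500625 + 1.532812)/2 = 1.516719
  f(c_6) = f(1.516719) = 0.007091
  f(a) × f(c) < 0, new interval: [1.500625, 1.516719]
Iteration 7:
  c_7 = (1.500625 + 1.516719)/2 = 1.508672
  f(c_7) = f(1.508672) = -0.005293
  f(a) × f(c) ≥ 0, new interval: [1.508672, 1.516719]

After 7 iteration(s), the approximation is c_7 = 1.508672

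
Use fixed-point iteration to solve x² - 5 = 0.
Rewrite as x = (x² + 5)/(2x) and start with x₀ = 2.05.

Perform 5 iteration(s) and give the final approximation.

Equation: x² - 5 = 0
Fixed-point form: x = (x² + 5)/(2x)
x₀ = 2.05

x_1 = g(2.050000) = 2.244512
x_2 = g(2.244512) = 2.236084
x_3 = g(2.236084) = 2.236068
x_4 = g(2.236068) = 2.236068
x_5 = g(2.236068) = 2.236068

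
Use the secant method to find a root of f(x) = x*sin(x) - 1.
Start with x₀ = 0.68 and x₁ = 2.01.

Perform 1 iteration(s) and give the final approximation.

f(x) = x*sin(x) - 1
x₀ = 0.68, x₁ = 2.01

Secant formula: x_{n+1} = x_n - f(x_n)(x_n - x_{n-1})/(f(x_n) - f(x_{n-1}))

Iteration 1:
  f(0.680000) = -0.572421
  f(2.010000) = 0.819232
  x_2 = 2.010000 - 0.819232×(2.010000 - 0.680000)/(0.819232 - (-0.572421))
       = 1.227061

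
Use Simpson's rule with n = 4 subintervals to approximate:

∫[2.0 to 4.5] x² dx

f(x) = x²
a = 2.0, b = 4.5, n = 4
h = (b - a)/n = 0.625000

Simpson's rule: (h/3)[f(x₀) + 4f(x₁) + 2f(x₂) + ... + f(xₙ)]

x_0 = 2.0000, f(x_0) = 4.000000, coefficient = 1
x_1 = 2.6250, f(x_1) = 6.890625, coefficient = 4
x_2 = 3.2500, f(x_2) = 10.562500, coefficient = 2
x_3 = 3.8750, f(x_3) = 15.015625, coefficient = 4
x_4 = 4.5000, f(x_4) = 20.250000, coefficient = 1

I ≈ (0.625000/3) × 133.000000 = 27.708333
Exact value: 27.708333
Error: 0.000000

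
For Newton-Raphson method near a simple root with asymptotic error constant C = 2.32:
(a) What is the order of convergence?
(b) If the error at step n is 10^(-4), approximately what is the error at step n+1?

(a) Newton-Raphson has quadratic (order 2) convergence near simple roots.
    This means |e_{n+1}| ≈ C|e_n|².

(b) With |e_n| = 10^(-4) and C = 2.32:
    |e_{n+1}| ≈ 2.32 × (10^(-4))² = 2.32 × 10^(-8)

(a) 2 (quadratic); (b) |e_{n+1}| ≈ 2.320e-08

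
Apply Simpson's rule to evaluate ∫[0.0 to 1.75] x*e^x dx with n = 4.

f(x) = x*e^x
a = 0.0, b = 1.75, n = 4
h = (b - a)/n = 0.437500

Simpson's rule: (h/3)[f(x₀) + 4f(x₁) + 2f(x₂) + ... + f(xₙ)]

x_0 = 0.0000, f(x_0) = 0.000000, coefficient = 1
x_1 = 0.4375, f(x_1) = 0.677613, coefficient = 4
x_2 = 0.8750, f(x_2) = 2.099016, coefficient = 2
x_3 = 1.3125, f(x_3) = 4.876529, coefficient = 4
x_4 = 1.7500, f(x_4) = 10.070555, coefficient = 1

I ≈ (0.437500/3) × 36.485156 = 5.320752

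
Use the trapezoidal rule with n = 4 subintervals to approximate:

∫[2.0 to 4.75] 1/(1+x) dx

f(x) = 1/(1+x)
a = 2.0, b = 4.75, n = 4
h = (b - a)/n = 0.687500

Trapezoidal rule: (h/2)[f(x₀) + 2f(x₁) + 2f(x₂) + ... + f(xₙ)]

x_0 = 2.0000, f(x_0) = 0.333333, coefficient = 1
x_1 = 2.6875, f(x_1) = 0.271186, coefficient = 2
x_2 = 3.3750, f(x_2) = 0.228571, coefficient = 2
x_3 = 4.0625, f(x_3) = 0.197531, coefficient = 2
x_4 = 4.7500, f(x_4) = 0.173913, coefficient = 1

I ≈ (0.687500/2) × 1.901824 = 0.653752
Exact value: 0.650588
Error: 0.003164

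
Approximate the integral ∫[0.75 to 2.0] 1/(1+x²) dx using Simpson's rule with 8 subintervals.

f(x) = 1/(1+x²)
a = 0.75, b = 2.0, n = 8
h = (b - a)/n = 0.156250

Simpson's rule: (h/3)[f(x₀) + 4f(x₁) + 2f(x₂) + ... + f(xₙ)]

x_0 = 0.7500, f(x_0) = 0.640000, coefficient = 1
x_1 = 0.9062, f(x_1) = 0.549062, coefficient = 4
x_2 = 1.0625, f(x_2) = 0.469725, coefficient = 2
x_3 = 1.2188, f(x_3) = 0.402358, coefficient = 4
x_4 = 1.3750, f(x_4) = 0.345946, coefficient = 2
x_5 = 1.5312, f(x_5) = 0.298978, coefficient = 4
x_6 = 1.6875, f(x_6) = 0.259898, coefficient = 2
x_7 = 1.8438, f(x_7) = 0.227303, coefficient = 4
x_8 = 2.0000, f(x_8) = 0.200000, coefficient = 1

I ≈ (0.156250/3) × 8.901940 = 0.463643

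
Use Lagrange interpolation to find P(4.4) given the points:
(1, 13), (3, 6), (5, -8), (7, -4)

Lagrange interpolation formula:
P(x) = Σ yᵢ × Lᵢ(x)
where Lᵢ(x) = Π_{j≠i} (x - xⱼ)/(xᵢ - xⱼ)

L_0(4.4) = (4.4 - 3)/(1 - 3) × (4.4 - 5)/(1 - 5) × (4.4 - 7)/(1 - 7) = -0.045500
L_1(4.4) = (4.4 - 1)/(3 - 1) × (4.4 - 5)/(3 - 5) × (4.4 - 7)/(3 - 7) = 0.331500
L_2(4.4) = (4.4 - 1)/(5 - 1) × (4.4 - 3)/(5 - 3) × (4.4 - 7)/(5 - 7) = 0.773500
L_3(4.4) = (4.4 - 1)/(7 - 1) × (4.4 - 3)/(7 - 3) × (4.4 - 5)/(7 - 5) = -0.059500

P(4.4) = 13×L_0(4.4) + 6×L_1(4.4) + (-8)×L_2(4.4) + (-4)×L_3(4.4)
P(4.4) = -4.552500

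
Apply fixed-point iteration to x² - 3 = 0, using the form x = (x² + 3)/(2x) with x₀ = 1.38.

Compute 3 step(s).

Equation: x² - 3 = 0
Fixed-point form: x = (x² + 3)/(2x)
x₀ = 1.38

x_1 = g(1.380000) = 1.776957
x_2 = g(1.776957) = 1.732618
x_3 = g(1.732618) = 1.732051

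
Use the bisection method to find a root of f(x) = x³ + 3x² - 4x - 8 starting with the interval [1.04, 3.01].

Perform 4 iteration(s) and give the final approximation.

f(x) = x³ + 3x² - 4x - 8
Initial interval: [1.04, 3.01]

Iteration 1:
  c_1 = (1.040000 + 3.010000)/2 = 2.025000
  f(c_1) = f(2.025000) = 4.505641
  f(a) × f(c) < 0, new interval: [1.040000, 2.025000]
Iteration 2:
  c_2 = (1.040000 + 2.025000)/2 = 1.532500
  f(c_2) = f(1.532500) = -3.485169
  f(a) × f(c) ≥ 0, new interval: [1.532500, 2.025000]
Iteration 3:
  c_3 = (1.532500 + 2.025000)/2 = 1.778750
  f(c_3) = f(1.778750) = 0.004734
  f(a) × f(c) < 0, new interval: [1.532500, 1.778750]
Iteration 4:
  c_4 = (1.532500 + 1.778750)/2 = 1.655625
  f(c_4) = f(1.655625) = -1.860994
  f(a) × f(c) ≥ 0, new interval: [1.655625, 1.778750]

After 4 iteration(s), the approximation is c_4 = 1.655625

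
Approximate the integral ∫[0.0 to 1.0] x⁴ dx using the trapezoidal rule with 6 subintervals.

f(x) = x⁴
a = 0.0, b = 1.0, n = 6
h = (b - a)/n = 0.166667

Trapezoidal rule: (h/2)[f(x₀) + 2f(x₁) + 2f(x₂) + ... + f(xₙ)]

x_0 = 0.0000, f(x_0) = 0.000000, coefficient = 1
x_1 = 0.1667, f(x_1) = 0.000772, coefficient = 2
x_2 = 0.3333, f(x_2) = 0.012346, coefficient = 2
x_3 = 0.5000, f(x_3) = 0.062500, coefficient = 2
x_4 = 0.6667, f(x_4) = 0.197531, coefficient = 2
x_5 = 0.8333, f(x_5) = 0.482253, coefficient = 2
x_6 = 1.0000, f(x_6) = 1.000000, coefficient = 1

I ≈ (0.166667/2) × 2.510802 = 0.209234
Exact value: 0.200000
Error: 0.009234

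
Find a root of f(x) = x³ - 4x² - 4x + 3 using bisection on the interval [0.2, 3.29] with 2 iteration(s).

f(x) = x³ - 4x² - 4x + 3
Initial interval: [0.2, 3.29]

Iteration 1:
  c_1 = (0.200000 + 3.290000)/2 = 1.745000
  f(c_1) = f(1.745000) = -10.846531
  f(a) × f(c) < 0, new interval: [0.200000, 1.745000]
Iteration 2:
  c_2 = (0.200000 + 1.745000)/2 = 0.972500
  f(c_2) = f(0.972500) = -3.753277
  f(a) × f(c) < 0, new interval: [0.200000, 0.972500]

After 2 iteration(s), the approximation is c_2 = 0.972500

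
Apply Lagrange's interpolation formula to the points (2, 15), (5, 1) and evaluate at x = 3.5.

Lagrange interpolation formula:
P(x) = Σ yᵢ × Lᵢ(x)
where Lᵢ(x) = Π_{j≠i} (x - xⱼ)/(xᵢ - xⱼ)

L_0(3.5) = (3.5 - 5)/(2 - 5) = 0.500000
L_1(3.5) = (3.5 - 2)/(5 - 2) = 0.500000

P(3.5) = 15×L_0(3.5) + 1×L_1(3.5)
P(3.5) = 8.000000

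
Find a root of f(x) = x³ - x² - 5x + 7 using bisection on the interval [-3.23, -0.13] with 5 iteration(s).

f(x) = x³ - x² - 5x + 7
Initial interval: [-3.23, -0.13]

Iteration 1:
  c_1 = (-3.230000 + (-0.130000))/2 = -1.680000
  f(c_1) = f(-1.680000) = 7.835968
  f(a) × f(c) < 0, new interval: [-3.230000, -1.680000]
Iteration 2:
  c_2 = (-3.230000 + (-1.680000))/2 = -2.455000
  f(c_2) = f(-2.455000) = -1.548371
  f(a) × f(c) ≥ 0, new interval: [-2.455000, -1.680000]
Iteration 3:
  c_3 = (-2.455000 + (-1.680000))/2 = -2.067500
  f(c_3) = f(-2.067500) = 4.225299
  f(a) × f(c) < 0, new interval: [-2.455000, -2.067500]
Iteration 4:
  c_4 = (-2.455000 + (-2.067500))/2 = -2.261250
  f(c_4) = f(-2.261250) = 1.630658
  f(a) × f(c) < 0, new interval: [-2.455000, -2.261250]
Iteration 5:
  c_5 = (-2.455000 + (-2.261250))/2 = -2.358125
  f(c_5) = f(-2.358125) = 0.116920
  f(a) × f(c) < 0, new interval: [-2.455000, -2.358125]

After 5 iteration(s), the approximation is c_5 = -2.358125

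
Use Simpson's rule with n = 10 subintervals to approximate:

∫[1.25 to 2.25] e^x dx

f(x) = e^x
a = 1.25, b = 2.25, n = 10
h = (b - a)/n = 0.100000

Simpson's rule: (h/3)[f(x₀) + 4f(x₁) + 2f(x₂) + ... + f(xₙ)]

x_0 = 1.2500, f(x_0) = 3.490343, coefficient = 1
x_1 = 1.3500, f(x_1) = 3.857426, coefficient = 4
x_2 = 1.4500, f(x_2) = 4.263115, coefficient = 2
x_3 = 1.5500, f(x_3) = 4.711470, coefficient = 4
x_4 = 1.6500, f(x_4) = 5.206980, coefficient = 2
x_5 = 1.7500, f(x_5) = 5.754603, coefficient = 4
x_6 = 1.8500, f(x_6) = 6.359820, coefficient = 2
x_7 = 1.9500, f(x_7) = 7.028688, coefficient = 4
x_8 = 2.0500, f(x_8) = 7.767901, coefficient = 2
x_9 = 2.1500, f(x_9) = 8.584858, coefficient = 4
x_10 = 2.2500, f(x_10) = 9.487736, coefficient = 1

I ≈ (0.100000/3) × 179.921886 = 5.997396
Exact value: 5.997393
Error: 0.000003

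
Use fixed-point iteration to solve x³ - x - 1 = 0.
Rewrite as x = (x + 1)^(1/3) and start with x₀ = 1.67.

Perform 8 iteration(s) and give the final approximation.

Equation: x³ - x - 1 = 0
Fixed-point form: x = (x + 1)^(1/3)
x₀ = 1.67

x_1 = g(1.670000) = 1.387300
x_2 = g(1.387300) = 1.336500
x_3 = g(1.336500) = 1.326952
x_4 = g(1.326952) = 1.325142
x_5 = g(1.325142) = 1.324799
x_6 = g(1.324799) = 1.324733
x_7 = g(1.324733) = 1.324721
x_8 = g(1.324721) = 1.324719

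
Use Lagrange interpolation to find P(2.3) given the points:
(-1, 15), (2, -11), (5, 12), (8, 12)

Lagrange interpolation formula:
P(x) = Σ yᵢ × Lᵢ(x)
where Lᵢ(x) = Π_{j≠i} (x - xⱼ)/(xᵢ - xⱼ)

L_0(2.3) = (2.3 - 2)/(-1 - 2) × (2.3 - 5)/(-1 - 5) × (2.3 - 8)/(-1 - 8) = -0.028500
L_1(2.3) = (2.3 - (-1))/(2 - (-1)) × (2.3 - 5)/(2 - 5) × (2.3 - 8)/(2 - 8) = 0.940500
L_2(2.3) = (2.3 - (-1))/(5 - (-1)) × (2.3 - 2)/(5 - 2) × (2.3 - 8)/(5 - 8) = 0.104500
L_3(2.3) = (2.3 - (-1))/(8 - (-1)) × (2.3 - 2)/(8 - 2) × (2.3 - 5)/(8 - 5) = -0.016500

P(2.3) = 15×L_0(2.3) + (-11)×L_1(2.3) + 12×L_2(2.3) + 12×L_3(2.3)
P(2.3) = -9.717000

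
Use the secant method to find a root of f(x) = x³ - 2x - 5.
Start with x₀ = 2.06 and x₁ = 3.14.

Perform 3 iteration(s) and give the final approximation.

f(x) = x³ - 2x - 5
x₀ = 2.06, x₁ = 3.14

Secant formula: x_{n+1} = x_n - f(x_n)(x_n - x_{n-1})/(f(x_n) - f(x_{n-1}))

Iteration 1:
  f(2.060000) = -0.378184
  f(3.140000) = 19.679144
  x_2 = 3.140000 - 19.679144×(3.140000 - 2.060000)/(19.679144 - (-0.378184))
       = 2.080364
Iteration 2:
  f(3.140000) = 19.679144
  f(2.080364) = -0.157096
  x_3 = 2.080364 - (-0.157096)×(2.080364 - 3.140000)/(-0.157096 - 19.679144)
       = 2.088755
Iteration 3:
  f(2.080364) = -0.157096
  f(2.088755) = -0.064481
  x_4 = 2.088755 - (-0.064481)×(2.088755 - 2.080364)/(-0.064481 - (-0.157096))
       = 2.094598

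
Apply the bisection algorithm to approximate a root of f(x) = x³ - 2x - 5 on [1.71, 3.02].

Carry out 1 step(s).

f(x) = x³ - 2x - 5
Initial interval: [1.71, 3.02]

Iteration 1:
  c_1 = (1.710000 + 3.020000)/2 = 2.365000
  f(c_1) = f(2.365000) = 3.497977
  f(a) × f(c) < 0, new interval: [1.710000, 2.365000]

After 1 iteration(s), the approximation is c_1 = 2.365000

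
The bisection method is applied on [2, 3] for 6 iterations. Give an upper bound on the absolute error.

Bisection error bound: |error| ≤ (b-a)/2^n
|error| ≤ (3 - 2)/2^6 = 1/2^6
|error| ≤ 0.0156250000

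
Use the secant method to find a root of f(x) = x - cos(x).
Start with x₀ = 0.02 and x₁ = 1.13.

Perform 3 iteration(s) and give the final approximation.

f(x) = x - cos(x)
x₀ = 0.02, x₁ = 1.13

Secant formula: x_{n+1} = x_n - f(x_n)(x_n - x_{n-1})/(f(x_n) - f(x_{n-1}))

Iteration 1:
  f(0.020000) = -0.979800
  f(1.130000) = 0.703340
  x_2 = 1.130000 - 0.703340×(1.130000 - 0.020000)/(0.703340 - (-0.979800))
       = 0.666160
Iteration 2:
  f(1.130000) = 0.703340
  f(0.666160) = -0.120040
  x_3 = 0.666160 - (-0.120040)×(0.666160 - 1.130000)/(-0.120040 - 0.703340)
       = 0.733783
Iteration 3:
  f(0.666160) = -0.120040
  f(0.733783) = -0.008863
  x_4 = 0.733783 - (-0.008863)×(0.733783 - 0.666160)/(-0.008863 - (-0.120040))
       = 0.739174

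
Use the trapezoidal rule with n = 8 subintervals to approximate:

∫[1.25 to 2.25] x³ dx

f(x) = x³
a = 1.25, b = 2.25, n = 8
h = (b - a)/n = 0.125000

Trapezoidal rule: (h/2)[f(x₀) + 2f(x₁) + 2f(x₂) + ... + f(xₙ)]

x_0 = 1.2500, f(x_0) = 1.953125, coefficient = 1
x_1 = 1.3750, f(x_1) = 2.599609, coefficient = 2
x_2 = 1.5000, f(x_2) = 3.375000, coefficient = 2
x_3 = 1.6250, f(x_3) = 4.291016, coefficient = 2
x_4 = 1.7500, f(x_4) = 5.359375, coefficient = 2
x_5 = 1.8750, f(x_5) = 6.591797, coefficient = 2
x_6 = 2.0000, f(x_6) = 8.000000, coefficient = 2
x_7 = 2.1250, f(x_7) = 9.595703, coefficient = 2
x_8 = 2.2500, f(x_8) = 11.390625, coefficient = 1

I ≈ (0.125000/2) × 92.968750 = 5.810547
Exact value: 5.796875
Error: 0.013672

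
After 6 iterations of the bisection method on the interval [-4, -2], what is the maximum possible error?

Bisection error bound: |error| ≤ (b-a)/2^n
|error| ≤ (-2 - (-4))/2^6 = 2/2^6
|error| ≤ 0.0312500000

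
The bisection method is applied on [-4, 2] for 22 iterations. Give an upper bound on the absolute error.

Bisection error bound: |error| ≤ (b-a)/2^n
|error| ≤ (2 - (-4))/2^22 = 6/2^22
|error| ≤ 0.0000014305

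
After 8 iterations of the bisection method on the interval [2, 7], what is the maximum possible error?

Bisection error bound: |error| ≤ (b-a)/2^n
|error| ≤ (7 - 2)/2^8 = 5/2^8
|error| ≤ 0.0195312500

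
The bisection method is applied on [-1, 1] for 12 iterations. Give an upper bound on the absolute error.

Bisection error bound: |error| ≤ (b-a)/2^n
|error| ≤ (1 - (-1))/2^12 = 2/2^12
|error| ≤ 0.0004882812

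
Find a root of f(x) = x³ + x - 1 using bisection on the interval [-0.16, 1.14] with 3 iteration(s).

f(x) = x³ + x - 1
Initial interval: [-0.16, 1.14]

Iteration 1:
  c_1 = (-0.160000 + 1.140000)/2 = 0.490000
  f(c_1) = f(0.490000) = -0.392351
  f(a) × f(c) ≥ 0, new interval: [0.490000, 1.140000]
Iteration 2:
  c_2 = (0.490000 + 1.140000)/2 = 0.815000
  f(c_2) = f(0.815000) = 0.356343
  f(a) × f(c) < 0, new interval: [0.490000, 0.815000]
Iteration 3:
  c_3 = (0.490000 + 0.815000)/2 = 0.652500
  f(c_3) = f(0.652500) = -0.069694
  f(a) × f(c) ≥ 0, new interval: [0.652500, 0.815000]

After 3 iteration(s), the approximation is c_3 = 0.652500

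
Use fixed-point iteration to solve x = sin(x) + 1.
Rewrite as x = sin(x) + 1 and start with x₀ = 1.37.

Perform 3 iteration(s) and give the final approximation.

Equation: x = sin(x) + 1
Fixed-point form: x = sin(x) + 1
x₀ = 1.37

x_1 = g(1.370000) = 1.979908
x_2 = g(1.979908) = 1.917475
x_3 = g(1.917475) = 1.940507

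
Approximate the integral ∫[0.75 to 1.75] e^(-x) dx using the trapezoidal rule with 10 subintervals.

f(x) = e^(-x)
a = 0.75, b = 1.75, n = 10
h = (b - a)/n = 0.100000

Trapezoidal rule: (h/2)[f(x₀) + 2f(x₁) + 2f(x₂) + ... + f(xₙ)]

x_0 = 0.7500, f(x_0) = 0.472367, coefficient = 1
x_1 = 0.8500, f(x_1) = 0.427415, coefficient = 2
x_2 = 0.9500, f(x_2) = 0.386741, coefficient = 2
x_3 = 1.0500, f(x_3) = 0.349938, coefficient = 2
x_4 = 1.1500, f(x_4) = 0.316637, coefficient = 2
x_5 = 1.2500, f(x_5) = 0.286505, coefficient = 2
x_6 = 1.3500, f(x_6) = 0.259240, coefficient = 2
x_7 = 1.4500, f(x_7) = 0.234570, coefficient = 2
x_8 = 1.5500, f(x_8) = 0.212248, coefficient = 2
x_9 = 1.6500, f(x_9) = 0.192050, coefficient = 2
x_10 = 1.7500, f(x_10) = 0.173774, coefficient = 1

I ≈ (0.100000/2) × 5.976828 = 0.298841
Exact value: 0.298593
Error: 0.000249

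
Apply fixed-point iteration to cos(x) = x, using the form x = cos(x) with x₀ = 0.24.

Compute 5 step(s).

Equation: cos(x) = x
Fixed-point form: x = cos(x)
x₀ = 0.24

x_1 = g(0.240000) = 0.971338
x_2 = g(0.971338) = 0.564195
x_3 = g(0.564195) = 0.845019
x_4 = g(0.845019) = 0.663717
x_5 = g(0.663717) = 0.787708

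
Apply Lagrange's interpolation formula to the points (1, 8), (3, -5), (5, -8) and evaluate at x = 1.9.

Lagrange interpolation formula:
P(x) = Σ yᵢ × Lᵢ(x)
where Lᵢ(x) = Π_{j≠i} (x - xⱼ)/(xᵢ - xⱼ)

L_0(1.9) = (1.9 - 3)/(1 - 3) × (1.9 - 5)/(1 - 5) = 0.426250
L_1(1.9) = (1.9 - 1)/(3 - 1) × (1.9 - 5)/(3 - 5) = 0.697500
L_2(1.9) = (1.9 - 1)/(5 - 1) × (1.9 - 3)/(5 - 3) = -0.123750

P(1.9) = 8×L_0(1.9) + (-5)×L_1(1.9) + (-8)×L_2(1.9)
P(1.9) = 0.912500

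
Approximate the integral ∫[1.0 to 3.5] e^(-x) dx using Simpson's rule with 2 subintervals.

f(x) = e^(-x)
a = 1.0, b = 3.5, n = 2
h = (b - a)/n = 1.250000

Simpson's rule: (h/3)[f(x₀) + 4f(x₁) + 2f(x₂) + ... + f(xₙ)]

x_0 = 1.0000, f(x_0) = 0.367879, coefficient = 1
x_1 = 2.2500, f(x_1) = 0.105399, coefficient = 4
x_2 = 3.5000, f(x_2) = 0.030197, coefficient = 1

I ≈ (1.250000/3) × 0.819674 = 0.341531
Exact value: 0.337682
Error: 0.003849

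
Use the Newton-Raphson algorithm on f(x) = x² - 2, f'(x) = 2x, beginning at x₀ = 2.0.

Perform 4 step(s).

f(x) = x² - 2
f'(x) = 2x
x₀ = 2.0

Newton-Raphson formula: x_{n+1} = x_n - f(x_n)/f'(x_n)

Iteration 1:
  f(2.000000) = 2.000000
  f'(2.000000) = 4.000000
  x_1 = 2.000000 - 2.000000/4.000000 = 1.500000
Iteration 2:
  f(1.500000) = 0.250000
  f'(1.500000) = 3.000000
  x_2 = 1.500000 - 0.250000/3.000000 = 1.416667
Iteration 3:
  f(1.416667) = 0.006944
  f'(1.416667) = 2.833333
  x_3 = 1.416667 - 0.006944/2.833333 = 1.414216
Iteration 4:
  f(1.414216) = 0.000006
  f'(1.414216) = 2.828431
  x_4 = 1.414216 - 0.000006/2.828431 = 1.414214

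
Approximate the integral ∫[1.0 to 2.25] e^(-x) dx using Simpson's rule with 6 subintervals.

f(x) = e^(-x)
a = 1.0, b = 2.25, n = 6
h = (b - a)/n = 0.208333

Simpson's rule: (h/3)[f(x₀) + 4f(x₁) + 2f(x₂) + ... + f(xₙ)]

x_0 = 1.0000, f(x_0) = 0.367879, coefficient = 1
x_1 = 1.2083, f(x_1) = 0.298695, coefficient = 4
x_2 = 1.4167, f(x_2) = 0.242521, coefficient = 2
x_3 = 1.6250, f(x_3) = 0.196912, coefficient = 4
x_4 = 1.8333, f(x_4) = 0.159880, coefficient = 2
x_5 = 2.0417, f(x_5) = 0.129812, coefficient = 4
x_6 = 2.2500, f(x_6) = 0.105399, coefficient = 1

I ≈ (0.208333/3) × 3.779754 = 0.262483
Exact value: 0.262480
Error: 0.000003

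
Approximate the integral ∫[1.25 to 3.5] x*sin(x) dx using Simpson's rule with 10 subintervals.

f(x) = x*sin(x)
a = 1.25, b = 3.5, n = 10
h = (b - a)/n = 0.225000

Simpson's rule: (h/3)[f(x₀) + 4f(x₁) + 2f(x₂) + ... + f(xₙ)]

x_0 = 1.2500, f(x_0) = 1.186231, coefficient = 1
x_1 = 1.4750, f(x_1) = 1.468237, coefficient = 4
x_2 = 1.7000, f(x_2) = 1.685830, coefficient = 2
x_3 = 1.9250, f(x_3) = 1.805502, coefficient = 4
x_4 = 2.1500, f(x_4) = 1.799332, coefficient = 2
x_5 = 2.3750, f(x_5) = 1.647502, coefficient = 4
x_6 = 2.6000, f(x_6) = 1.340304, coefficient = 2
x_7 = 2.8250, f(x_7) = 0.879508, coefficient = 4
x_8 = 3.0500, f(x_8) = 0.278967, coefficient = 2
x_9 = 3.2750, f(x_9) = -0.435614, coefficient = 4
x_10 = 3.5000, f(x_10) = -1.227741, coefficient = 1

I ≈ (0.225000/3) × 31.627896 = 2.372092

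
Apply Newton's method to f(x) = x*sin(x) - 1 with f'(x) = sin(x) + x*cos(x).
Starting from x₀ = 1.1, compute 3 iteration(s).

f(x) = x*sin(x) - 1
f'(x) = sin(x) + x*cos(x)
x₀ = 1.1

Newton-Raphson formula: x_{n+1} = x_n - f(x_n)/f'(x_n)

Iteration 1:
  f(1.100000) = -0.019672
  f'(1.100000) = 1.390163
  x_1 = 1.100000 - (-0.019672)/1.390163 = 1.114151
Iteration 2:
  f(1.114151) = -0.000009
  f'(1.114151) = 1.388810
  x_2 = 1.114151 - (-0.000009)/1.388810 = 1.114157
Iteration 3:
  f(1.114157) = 0.000000
  f'(1.114157) = 1.388809
  x_3 = 1.114157 - 0.000000/1.388809 = 1.114157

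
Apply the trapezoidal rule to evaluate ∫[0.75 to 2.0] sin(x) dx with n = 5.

f(x) = sin(x)
a = 0.75, b = 2.0, n = 5
h = (b - a)/n = 0.250000

Trapezoidal rule: (h/2)[f(x₀) + 2f(x₁) + 2f(x₂) + ... + f(xₙ)]

x_0 = 0.7500, f(x_0) = 0.681639, coefficient = 1
x_1 = 1.0000, f(x_1) = 0.841471, coefficient = 2
x_2 = 1.2500, f(x_2) = 0.948985, coefficient = 2
x_3 = 1.5000, f(x_3) = 0.997495, coefficient = 2
x_4 = 1.7500, f(x_4) = 0.983986, coefficient = 2
x_5 = 2.0000, f(x_5) = 0.909297, coefficient = 1

I ≈ (0.250000/2) × 9.134809 = 1.141851
Exact value: 1.147836
Error: 0.005985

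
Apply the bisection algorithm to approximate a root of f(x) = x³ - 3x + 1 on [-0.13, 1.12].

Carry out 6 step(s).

f(x) = x³ - 3x + 1
Initial interval: [-0.13, 1.12]

Iteration 1:
  c_1 = (-0.130000 + 1.120000)/2 = 0.495000
  f(c_1) = f(0.495000) = -0.363713
  f(a) × f(c) < 0, new interval: [-0.130000, 0.495000]
Iteration 2:
  c_2 = (-0.130000 + 0.495000)/2 = 0.182500
  f(c_2) = f(0.182500) = 0.458578
  f(a) × f(c) ≥ 0, new interval: [0.182500, 0.495000]
Iteration 3:
  c_3 = (0.182500 + 0.495000)/2 = 0.338750
  f(c_3) = f(0.338750) = 0.022622
  f(a) × f(c) ≥ 0, new interval: [0.338750, 0.495000]
Iteration 4:
  c_4 = (0.338750 + 0.495000)/2 = 0.416875
  f(c_4) = f(0.416875) = -0.178178
  f(a) × f(c) < 0, new interval: [0.338750, 0.416875]
Iteration 5:
  c_5 = (0.338750 + 0.416875)/2 = 0.377813
  f(c_5) = f(0.377813) = -0.079508
  f(a) × f(c) < 0, new interval: [0.338750, 0.377813]
Iteration 6:
  c_6 = (0.338750 + 0.377813)/2 = 0.358281
  f(c_6) = f(0.358281) = -0.028853
  f(a) × f(c) < 0, new interval: [0.338750, 0.358281]

After 6 iteration(s), the approximation is c_6 = 0.358281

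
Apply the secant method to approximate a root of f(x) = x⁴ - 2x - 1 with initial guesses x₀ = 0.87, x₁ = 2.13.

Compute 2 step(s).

f(x) = x⁴ - 2x - 1
x₀ = 0.87, x₁ = 2.13

Secant formula: x_{n+1} = x_n - f(x_n)(x_n - x_{n-1})/(f(x_n) - f(x_{n-1}))

Iteration 1:
  f(0.870000) = -2.167102
  f(2.130000) = 15.323462
  x_2 = 2.130000 - 15.323462×(2.130000 - 0.870000)/(15.323462 - (-2.167102))
       = 1.026116
Iteration 2:
  f(2.130000) = 15.323462
  f(1.026116) = -1.943605
  x_3 = 1.026116 - (-1.943605)×(1.026116 - 2.130000)/(-1.943605 - 15.323462)
       = 1.150370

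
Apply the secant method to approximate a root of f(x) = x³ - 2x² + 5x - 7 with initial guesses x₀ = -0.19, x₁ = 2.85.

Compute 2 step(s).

f(x) = x³ - 2x² + 5x - 7
x₀ = -0.19, x₁ = 2.85

Secant formula: x_{n+1} = x_n - f(x_n)(x_n - x_{n-1})/(f(x_n) - f(x_{n-1}))

Iteration 1:
  f(-0.190000) = -8.029059
  f(2.850000) = 14.154125
  x_2 = 2.850000 - 14.154125×(2.850000 - (-0.190000))/(14.154125 - (-8.029059))
       = 0.910308
Iteration 2:
  f(2.850000) = 14.154125
  f(0.910308) = -3.351444
  x_3 = 0.910308 - (-3.351444)×(0.910308 - 2.850000)/(-3.351444 - 14.154125)
       = 1.281663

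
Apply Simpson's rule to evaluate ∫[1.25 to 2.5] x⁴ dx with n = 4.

f(x) = x⁴
a = 1.25, b = 2.5, n = 4
h = (b - a)/n = 0.312500

Simpson's rule: (h/3)[f(x₀) + 4f(x₁) + 2f(x₂) + ... + f(xₙ)]

x_0 = 1.2500, f(x_0) = 2.441406, coefficient = 1
x_1 = 1.5625, f(x_1) = 5.960464, coefficient = 4
x_2 = 1.8750, f(x_2) = 12.359619, coefficient = 2
x_3 = 2.1875, f(x_3) = 22.897720, coefficient = 4
x_4 = 2.5000, f(x_4) = 39.062500, coefficient = 1

I ≈ (0.312500/3) × 181.655884 = 18.922488
Exact value: 18.920898
Error: 0.001589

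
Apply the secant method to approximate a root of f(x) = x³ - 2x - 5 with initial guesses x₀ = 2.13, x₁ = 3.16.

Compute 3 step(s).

f(x) = x³ - 2x - 5
x₀ = 2.13, x₁ = 3.16

Secant formula: x_{n+1} = x_n - f(x_n)(x_n - x_{n-1})/(f(x_n) - f(x_{n-1}))

Iteration 1:
  f(2.130000) = 0.403597
  f(3.160000) = 20.234496
  x_2 = 3.160000 - 20.234496×(3.160000 - 2.130000)/(20.234496 - 0.403597)
       = 2.109038
Iteration 2:
  f(3.160000) = 20.234496
  f(2.109038) = 0.163007
  x_3 = 2.109038 - 0.163007×(2.109038 - 3.160000)/(0.163007 - 20.234496)
       = 2.100502
Iteration 3:
  f(2.109038) = 0.163007
  f(2.100502) = 0.066643
  x_4 = 2.100502 - 0.066643×(2.100502 - 2.109038)/(0.066643 - 0.163007)
       = 2.094600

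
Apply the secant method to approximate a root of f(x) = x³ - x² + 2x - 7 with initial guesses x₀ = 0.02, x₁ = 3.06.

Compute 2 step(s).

f(x) = x³ - x² + 2x - 7
x₀ = 0.02, x₁ = 3.06

Secant formula: x_{n+1} = x_n - f(x_n)(x_n - x_{n-1})/(f(x_n) - f(x_{n-1}))

Iteration 1:
  f(0.020000) = -6.960392
  f(3.060000) = 18.409016
  x_2 = 3.060000 - 18.409016×(3.060000 - 0.020000)/(18.409016 - (-6.960392))
       = 0.854059
Iteration 2:
  f(3.060000) = 18.409016
  f(0.854059) = -5.398333
  x_3 = 0.854059 - (-5.398333)×(0.854059 - 3.060000)/(-5.398333 - 18.409016)
       = 1.354258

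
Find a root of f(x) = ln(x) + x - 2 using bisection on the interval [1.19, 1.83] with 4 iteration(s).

f(x) = ln(x) + x - 2
Initial interval: [1.19, 1.83]

Iteration 1:
  c_1 = (1.190000 + 1.830000)/2 = 1.510000
  f(c_1) = f(1.510000) = -0.077890
  f(a) × f(c) ≥ 0, new interval: [1.510000, 1.830000]
Iteration 2:
  c_2 = (1.510000 + 1.830000)/2 = 1.670000
  f(c_2) = f(1.670000) = 0.182824
  f(a) × f(c) < 0, new interval: [1.510000, 1.670000]
Iteration 3:
  c_3 = (1.510000 + 1.670000)/2 = 1.590000
  f(c_3) = f(1.590000) = 0.053734
  f(a) × f(c) < 0, new interval: [1.510000, 1.590000]
Iteration 4:
  c_4 = (1.510000 + 1.590000)/2 = 1.550000
  f(c_4) = f(1.550000) = -0.011745
  f(a) × f(c) ≥ 0, new interval: [1.550000, 1.590000]

After 4 iteration(s), the approximation is c_4 = 1.550000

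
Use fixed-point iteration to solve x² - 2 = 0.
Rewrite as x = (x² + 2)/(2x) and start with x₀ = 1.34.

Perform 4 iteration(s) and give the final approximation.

Equation: x² - 2 = 0
Fixed-point form: x = (x² + 2)/(2x)
x₀ = 1.34

x_1 = g(1.340000) = 1.416269
x_2 = g(1.416269) = 1.414215
x_3 = g(1.414215) = 1.414214
x_4 = g(1.414214) = 1.414214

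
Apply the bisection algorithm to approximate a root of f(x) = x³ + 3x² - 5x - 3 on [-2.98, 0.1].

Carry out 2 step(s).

f(x) = x³ + 3x² - 5x - 3
Initial interval: [-2.98, 0.1]

Iteration 1:
  c_1 = (-2.980000 + 0.100000)/2 = -1.440000
  f(c_1) = f(-1.440000) = 7.434816
  f(a) × f(c) ≥ 0, new interval: [-1.440000, 0.100000]
Iteration 2:
  c_2 = (-1.440000 + 0.100000)/2 = -0.670000
  f(c_2) = f(-0.670000) = 1.395937
  f(a) × f(c) ≥ 0, new interval: [-0.670000, 0.100000]

After 2 iteration(s), the approximation is c_2 = -0.670000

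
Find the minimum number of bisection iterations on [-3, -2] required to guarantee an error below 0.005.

We need (b-a)/2^n ≤ 0.005
(-2 - (-3))/2^n ≤ 0.005
1/2^n ≤ 0.005
2^n ≥ 200
n ≥ log₂(200) = 7.64
n ≥ 8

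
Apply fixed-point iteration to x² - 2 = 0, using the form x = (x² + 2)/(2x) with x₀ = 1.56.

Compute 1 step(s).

Equation: x² - 2 = 0
Fixed-point form: x = (x² + 2)/(2x)
x₀ = 1.56

x_1 = g(1.560000) = 1.421026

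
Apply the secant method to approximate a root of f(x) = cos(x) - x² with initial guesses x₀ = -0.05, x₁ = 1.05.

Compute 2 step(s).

f(x) = cos(x) - x²
x₀ = -0.05, x₁ = 1.05

Secant formula: x_{n+1} = x_n - f(x_n)(x_n - x_{n-1})/(f(x_n) - f(x_{n-1}))

Iteration 1:
  f(-0.050000) = 0.996250
  f(1.050000) = -0.604929
  x_2 = 1.050000 - (-0.604929)×(1.050000 - (-0.050000))/(-0.604929 - 0.996250)
       = 0.634418
Iteration 2:
  f(1.050000) = -0.604929
  f(0.634418) = 0.402931
  x_3 = 0.634418 - 0.402931×(0.634418 - 1.050000)/(0.402931 - (-0.604929))
       = 0.800563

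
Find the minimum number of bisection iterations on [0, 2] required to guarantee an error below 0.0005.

We need (b-a)/2^n ≤ 0.0005
(2 - 0)/2^n ≤ 0.0005
2/2^n ≤ 0.0005
2^n ≥ 4000
n ≥ log₂(4000) = 11.97
n ≥ 12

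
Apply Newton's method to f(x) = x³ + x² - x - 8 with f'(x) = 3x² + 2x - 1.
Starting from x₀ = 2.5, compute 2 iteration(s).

f(x) = x³ + x² - x - 8
f'(x) = 3x² + 2x - 1
x₀ = 2.5

Newton-Raphson formula: x_{n+1} = x_n - f(x_n)/f'(x_n)

Iteration 1:
  f(2.500000) = 11.375000
  f'(2.500000) = 22.750000
  x_1 = 2.500000 - 11.375000/22.750000 = 2.000000
Iteration 2:
  f(2.000000) = 2.000000
  f'(2.000000) = 15.000000
  x_2 = 2.000000 - 2.000000/15.000000 = 1.866667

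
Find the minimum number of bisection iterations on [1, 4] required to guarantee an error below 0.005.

We need (b-a)/2^n ≤ 0.005
(4 - 1)/2^n ≤ 0.005
3/2^n ≤ 0.005
2^n ≥ 600
n ≥ log₂(600) = 9.23
n ≥ 10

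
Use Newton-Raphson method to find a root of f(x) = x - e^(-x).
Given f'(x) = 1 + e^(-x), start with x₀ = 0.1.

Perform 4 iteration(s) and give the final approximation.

f(x) = x - e^(-x)
f'(x) = 1 + e^(-x)
x₀ = 0.1

Newton-Raphson formula: x_{n+1} = x_n - f(x_n)/f'(x_n)

Iteration 1:
  f(0.100000) = -0.804837
  f'(0.100000) = 1.904837
  x_1 = 0.100000 - (-0.804837)/1.904837 = 0.522523
Iteration 2:
  f(0.522523) = -0.070500
  f'(0.522523) = 1.593023
  x_2 = 0.522523 - (-0.070500)/1.593023 = 0.566778
Iteration 3:
  f(0.566778) = -0.000572
  f'(0.566778) = 1.567350
  x_3 = 0.566778 - (-0.000572)/1.567350 = 0.567143
Iteration 4:
  f(0.567143) = 0.000000
  f'(0.567143) = 1.567143
  x_4 = 0.567143 - 0.000000/1.567143 = 0.567143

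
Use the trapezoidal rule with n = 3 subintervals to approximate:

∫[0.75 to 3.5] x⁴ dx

f(x) = x⁴
a = 0.75, b = 3.5, n = 3
h = (b - a)/n = 0.916667

Trapezoidal rule: (h/2)[f(x₀) + 2f(x₁) + 2f(x₂) + ... + f(xₙ)]

x_0 = 0.7500, f(x_0) = 0.316406, coefficient = 1
x_1 = 1.6667, f(x_1) = 7.716049, coefficient = 2
x_2 = 2.5833, f(x_2) = 44.537085, coefficient = 2
x_3 = 3.5000, f(x_3) = 150.062500, coefficient = 1

I ≈ (0.916667/2) × 254.885176 = 116.822372
Exact value: 104.996289
Error: 11.826083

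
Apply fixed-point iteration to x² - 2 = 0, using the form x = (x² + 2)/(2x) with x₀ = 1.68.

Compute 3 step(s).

Equation: x² - 2 = 0
Fixed-point form: x = (x² + 2)/(2x)
x₀ = 1.68

x_1 = g(1.680000) = 1.435238
x_2 = g(1.435238) = 1.414368
x_3 = g(1.414368) = 1.414214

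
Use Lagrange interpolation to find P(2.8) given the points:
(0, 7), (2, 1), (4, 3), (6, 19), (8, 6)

Lagrange interpolation formula:
P(x) = Σ yᵢ × Lᵢ(x)
where Lᵢ(x) = Π_{j≠i} (x - xⱼ)/(xᵢ - xⱼ)

L_0(2.8) = (2.8 - 2)/(0 - 2) × (2.8 - 4)/(0 - 4) × (2.8 - 6)/(0 - 6) × (2.8 - 8)/(0 - 8) = -0.041600
L_1(2.8) = (2.8 - 0)/(2 - 0) × (2.8 - 4)/(2 - 4) × (2.8 - 6)/(2 - 6) × (2.8 - 8)/(2 - 8) = 0.582400
L_2(2.8) = (2.8 - 0)/(4 - 0) × (2.8 - 2)/(4 - 2) × (2.8 - 6)/(4 - 6) × (2.8 - 8)/(4 - 8) = 0.582400
L_3(2.8) = (2.8 - 0)/(6 - 0) × (2.8 - 2)/(6 - 2) × (2.8 - 4)/(6 - 4) × (2.8 - 8)/(6 - 8) = -0.145600
L_4(2.8) = (2.8 - 0)/(8 - 0) × (2.8 - 2)/(8 - 2) × (2.8 - 4)/(8 - 4) × (2.8 - 6)/(8 - 6) = 0.022400

P(2.8) = 7×L_0(2.8) + 1×L_1(2.8) + 3×L_2(2.8) + 19×L_3(2.8) + 6×L_4(2.8)
P(2.8) = -0.593600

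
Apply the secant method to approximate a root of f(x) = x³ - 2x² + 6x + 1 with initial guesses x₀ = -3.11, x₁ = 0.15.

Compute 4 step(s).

f(x) = x³ - 2x² + 6x + 1
x₀ = -3.11, x₁ = 0.15

Secant formula: x_{n+1} = x_n - f(x_n)(x_n - x_{n-1})/(f(x_n) - f(x_{n-1}))

Iteration 1:
  f(-3.110000) = -67.084431
  f(0.150000) = 1.858375
  x_2 = 0.150000 - 1.858375×(0.150000 - (-3.110000))/(1.858375 - (-67.084431))
       = 0.062126
Iteration 2:
  f(0.150000) = 1.858375
  f(0.062126) = 1.365275
  x_3 = 0.062126 - 1.365275×(0.062126 - 0.150000)/(1.365275 - 1.858375)
       = -0.181177
Iteration 3:
  f(0.062126) = 1.365275
  f(-0.181177) = -0.158659
  x_4 = -0.181177 - (-0.158659)×(-0.181177 - 0.062126)/(-0.158659 - 1.365275)
       = -0.155846
Iteration 4:
  f(-0.181177) = -0.158659
  f(-0.155846) = 0.012561
  x_5 = -0.155846 - 0.012561×(-0.155846 - (-0.181177))/(0.012561 - (-0.158659))
       = -0.157705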